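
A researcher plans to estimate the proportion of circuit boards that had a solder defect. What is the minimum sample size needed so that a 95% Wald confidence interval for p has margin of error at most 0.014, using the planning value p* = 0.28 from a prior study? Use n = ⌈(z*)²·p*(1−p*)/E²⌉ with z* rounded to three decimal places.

n = 3952

z* = 1.960 at the 95% level.
p*(1−p*) = 0.2016.
Required n before rounding: 3.841600 × 0.2016 / 0.014² = 3951.360.
Rounding up, n = 3952.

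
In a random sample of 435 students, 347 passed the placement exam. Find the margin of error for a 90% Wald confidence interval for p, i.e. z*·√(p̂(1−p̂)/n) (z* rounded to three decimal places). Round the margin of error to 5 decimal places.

Sample proportion p̂ = 347/435 = 0.79770.
SE = √(p̂(1−p̂)/n) = √(0.161374/435) = 0.019261.
For 90% confidence, z* = 1.645.
ME = 1.645·0.019261 = 0.03168.

ME = 0.03168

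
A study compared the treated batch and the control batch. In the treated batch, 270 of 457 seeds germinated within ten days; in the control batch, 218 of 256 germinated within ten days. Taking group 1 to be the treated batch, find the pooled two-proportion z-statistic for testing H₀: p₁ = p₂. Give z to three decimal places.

p̂₁ = 270/457 = 0.59081, p̂₂ = 218/256 = 0.85156.
Pooling: p̂ = 488/713 = 0.68443.
SE = √[p̂(1−p̂)(1/n₁+1/n₂)] = √[0.68443·0.31557·(1/457+1/256)] ≈ 0.036281.
z = -0.26075/0.036281 = -7.187.

z = -7.187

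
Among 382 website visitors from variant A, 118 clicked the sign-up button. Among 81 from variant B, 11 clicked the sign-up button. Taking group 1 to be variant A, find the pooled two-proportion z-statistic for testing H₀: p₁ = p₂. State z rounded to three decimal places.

z = 3.156

p̂₁ = 118/382 = 0.30890, p̂₂ = 11/81 = 0.13580.
Pooled p̂ = (118+11)/(382+81) = 129/463 = 0.27862.
SE = √[p̂(1−p̂)(1/n₁+1/n₂)] = √[0.27862·0.72138·(1/382+1/81)] ≈ 0.054841.
z = (p̂₁ − p̂₂)/SE = (0.30890 − 0.13580)/0.054841 = 0.17310/0.054841 = 3.156.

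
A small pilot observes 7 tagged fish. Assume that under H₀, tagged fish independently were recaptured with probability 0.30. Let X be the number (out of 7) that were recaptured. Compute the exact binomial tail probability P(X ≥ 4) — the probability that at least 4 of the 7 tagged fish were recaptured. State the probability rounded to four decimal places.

P = 0.1260

X ~ Binomial(n=7, p=0.30).
P(X ≥ 4) = C(7,4)·0.30^4·0.70^3 + C(7,5)·0.30^5·0.70^2 + C(7,6)·0.30^6·0.70^1 + C(7,7)·0.30^7·0.70^0.
= 0.097240 + 0.025005 + 0.003572 + 0.000219 = 0.1260.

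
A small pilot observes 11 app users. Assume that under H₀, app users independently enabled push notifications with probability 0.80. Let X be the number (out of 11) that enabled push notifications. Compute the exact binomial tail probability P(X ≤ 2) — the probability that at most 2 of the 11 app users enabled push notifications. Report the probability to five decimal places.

X ~ Binomial(n=11, p=0.80).
P(X ≤ 2) = C(11,0)·0.80^0·0.20^11 + C(11,1)·0.80^1·0.20^10 + C(11,2)·0.80^2·0.20^9.
= 0.000000 + 0.000001 + 0.000018 = 0.00002.

P = 0.00002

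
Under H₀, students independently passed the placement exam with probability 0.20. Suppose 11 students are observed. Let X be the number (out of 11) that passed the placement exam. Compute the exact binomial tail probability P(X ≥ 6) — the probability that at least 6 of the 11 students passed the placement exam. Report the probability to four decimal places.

P = 0.0117

X is binomial with n = 11 and p = 0.20.
P(X ≥ 6) = Σ_{j=6}^{11} C(11,j)·0.20^j·0.80^{11−j}.
= 0.009689 + 0.001730 + 0.000216 + 0.000018 + 0.000001 + 0.000000 = 0.0117.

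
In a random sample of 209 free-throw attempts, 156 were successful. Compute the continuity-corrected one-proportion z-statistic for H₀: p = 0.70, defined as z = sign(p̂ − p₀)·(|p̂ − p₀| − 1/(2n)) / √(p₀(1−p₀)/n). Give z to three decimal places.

With x = 156 successes in n = 209, p̂ = 0.74641. p̂ − p₀ = 0.046411.
1/(2n) = 0.002392.
Corrected numerator: |0.046411| − 0.002392 = 0.044019.
SE₀ = √(0.70·0.30/209) = 0.031698.
z = +0.044019/0.031698 = 1.389.

z = 1.389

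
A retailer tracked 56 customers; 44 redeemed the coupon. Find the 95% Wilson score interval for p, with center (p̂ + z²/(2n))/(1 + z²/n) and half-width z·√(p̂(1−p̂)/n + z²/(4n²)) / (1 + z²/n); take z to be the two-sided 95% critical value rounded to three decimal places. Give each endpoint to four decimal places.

Here p̂ = 44/56 = 0.78571 and z = 1.960 (z² = 3.841600).
Denominator 1 + z²/n = 1 + 3.841600/56 = 1.068600.
Center = (0.78571 + 0.034300)/1.068600 = 0.76737.
Radicand: p̂(1−p̂)/n + z²/(4n²) = 0.003006560 + 0.000306250 = 0.003312810.
Half-width = z·√(radicand)/denom = 1.960·0.057557/1.068600 = 0.10557.
So the interval runs from 0.6618 to 0.8729.

(0.6618, 0.8729)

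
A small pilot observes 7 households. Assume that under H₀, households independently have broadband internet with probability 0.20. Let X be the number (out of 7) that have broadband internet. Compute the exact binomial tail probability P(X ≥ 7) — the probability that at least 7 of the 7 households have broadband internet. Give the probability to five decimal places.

P = 0.00001

X ~ Binomial(n=7, p=0.20).
P(X ≥ 7) = C(7,7)·0.20^7·0.80^0.
= 0.000013 = 0.00001.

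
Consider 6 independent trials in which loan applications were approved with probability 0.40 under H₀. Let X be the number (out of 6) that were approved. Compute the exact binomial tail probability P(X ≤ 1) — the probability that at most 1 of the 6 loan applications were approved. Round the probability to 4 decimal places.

P = 0.2333

X is binomial with n = 6 and p = 0.40.
P(X ≤ 1) = C(6,0)·0.40^0·0.60^6 + C(6,1)·0.40^1·0.60^5.
= 0.046656 + 0.186624 = 0.2333.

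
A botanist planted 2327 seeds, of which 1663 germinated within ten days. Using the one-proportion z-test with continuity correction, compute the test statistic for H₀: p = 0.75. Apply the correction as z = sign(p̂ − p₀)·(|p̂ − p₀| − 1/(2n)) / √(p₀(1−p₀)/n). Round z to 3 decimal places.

The sample proportion is 1663/2327 = 0.71465. p̂ − p₀ = -0.035346.
Continuity correction 1/(2n) = 1/4654 = 0.000215.
Corrected numerator: |-0.035346| − 0.000215 = 0.035131.
Null standard error: √(0.75·0.25/2327) = √0.000080576 = 0.008976.
z = −0.035131/0.008976 = -3.914.

z = -3.914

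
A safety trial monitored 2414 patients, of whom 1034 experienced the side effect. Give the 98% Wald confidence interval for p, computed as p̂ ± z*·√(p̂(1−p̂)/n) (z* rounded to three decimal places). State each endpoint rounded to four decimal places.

(0.4049, 0.4518)

With x = 1034 successes in n = 2414, p̂ = 0.42833.
Standard error of p̂: √(0.244864/2414) = √0.000101435 = 0.010071.
z* = 2.326 at the 98% level.
Margin of error: 2.326 × 0.010071 = 0.02343.
So the interval runs from 0.4049 to 0.4518.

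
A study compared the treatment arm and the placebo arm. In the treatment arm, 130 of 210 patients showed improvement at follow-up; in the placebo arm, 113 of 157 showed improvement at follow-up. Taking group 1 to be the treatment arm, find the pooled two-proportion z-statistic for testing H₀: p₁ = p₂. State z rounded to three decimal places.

Sample proportions: p̂₁ = 130/210 = 0.61905 and p̂₂ = 113/157 = 0.71975.
Pooled p̂ = (130+113)/(210+157) = 243/367 = 0.66213.
SE = √[p̂(1−p̂)(1/n₁+1/n₂)] = √[0.66213·0.33787·(1/210+1/157)] ≈ 0.049902.
z = -0.10070/0.049902 = -2.018.

z = -2.018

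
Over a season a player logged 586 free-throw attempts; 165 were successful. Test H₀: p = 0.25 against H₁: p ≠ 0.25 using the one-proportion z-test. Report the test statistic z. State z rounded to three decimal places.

z = 1.765

Sample proportion p̂ = 165/586 = 0.28157.
Null standard error: √(0.25·0.75/586) = √0.000319966 = 0.017888.
z = (0.28157 − 0.25)/0.017888 = 0.03157/0.017888 = 1.765.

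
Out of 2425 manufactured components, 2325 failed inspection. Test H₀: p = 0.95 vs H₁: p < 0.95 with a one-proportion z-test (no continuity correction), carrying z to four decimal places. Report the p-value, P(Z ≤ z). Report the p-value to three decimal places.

p-value = 0.976

With x = 2325 successes in n = 2425, p̂ = 0.95876.
SE₀ = √(0.95·0.05/2425) = 0.004426.
z = (p̂ − p₀)/SE = (2325/2425 − 0.95)/0.004426 ≈ 1.9800.
p-value = P(Z ≤ z) with z = 1.9800 → 0.976.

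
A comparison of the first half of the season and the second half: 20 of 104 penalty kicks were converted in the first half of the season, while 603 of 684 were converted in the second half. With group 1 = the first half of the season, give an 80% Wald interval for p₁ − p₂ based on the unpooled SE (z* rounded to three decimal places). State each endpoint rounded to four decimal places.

(-0.7413, -0.6373)

p̂₁ = 20/104 = 0.19231, p̂₂ = 603/684 = 0.88158; p̂₁ − p̂₂ = -0.68927.
SE = √(0.001493514 + 0.000152628) = √0.001646142 = 0.040573.
z* = 1.282 at the 80% level. Margin = 1.282·0.040573 = 0.05201.
CI: -0.68927 ± 0.05201 = (-0.7413, -0.6373).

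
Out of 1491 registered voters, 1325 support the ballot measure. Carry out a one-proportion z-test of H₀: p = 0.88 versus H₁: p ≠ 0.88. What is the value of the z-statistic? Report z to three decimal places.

p̂ = 1325/1491 = 0.88867.
Null standard error: √(0.88·0.12/1491) = √0.000070825 = 0.008416.
z = (p̂ − p₀)/SE = (0.88867 − 0.88)/0.008416 = 1.030.

z = 1.030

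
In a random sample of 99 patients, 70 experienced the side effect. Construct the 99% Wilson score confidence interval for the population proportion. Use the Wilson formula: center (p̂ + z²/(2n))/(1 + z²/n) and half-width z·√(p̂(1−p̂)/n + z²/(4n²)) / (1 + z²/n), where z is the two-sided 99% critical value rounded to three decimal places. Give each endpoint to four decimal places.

(0.5793, 0.8089)

p̂ = 70/99 = 0.70707; z = 2.576, so z² = 6.635776.
1 + z²/n = 1.067028.
Adjusted center: (0.70707 + z²/(2n))/1.067028 = 0.69406.
Radicand: p̂(1−p̂)/n + z²/(4n²) = 0.002092139 + 0.000169263 = 0.002261402.
Half-width = z·√(radicand)/denom = 2.576·0.047554/1.067028 = 0.11480.
CI: 0.69406 ± 0.11480 = (0.5793, 0.8089).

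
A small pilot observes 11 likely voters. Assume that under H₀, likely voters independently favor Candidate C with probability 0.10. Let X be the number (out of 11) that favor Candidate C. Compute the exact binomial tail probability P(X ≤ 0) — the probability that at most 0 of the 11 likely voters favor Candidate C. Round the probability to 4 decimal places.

X ~ Binomial(n=11, p=0.10).
P(X ≤ 0) = C(11,0)·0.10^0·0.90^11.
= 0.313811 = 0.3138.

P = 0.3138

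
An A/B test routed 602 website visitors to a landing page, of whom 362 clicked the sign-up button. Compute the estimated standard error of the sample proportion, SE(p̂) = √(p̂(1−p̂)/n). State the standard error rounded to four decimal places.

SE = 0.0200

Sample proportion p̂ = 362/602 = 0.60133.
p̂(1−p̂) = 0.239732.
SE = √(0.239732/602) = √0.000398226 = 0.0200.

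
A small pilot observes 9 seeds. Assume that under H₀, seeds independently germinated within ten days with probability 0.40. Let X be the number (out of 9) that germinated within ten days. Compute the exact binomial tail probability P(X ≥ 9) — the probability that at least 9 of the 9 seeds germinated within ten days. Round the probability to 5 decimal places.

X ~ Binomial(n=9, p=0.40).
P(X ≥ 9) = C(9,9)·0.40^9·0.60^0.
= 0.000262 = 0.00026.

P = 0.00026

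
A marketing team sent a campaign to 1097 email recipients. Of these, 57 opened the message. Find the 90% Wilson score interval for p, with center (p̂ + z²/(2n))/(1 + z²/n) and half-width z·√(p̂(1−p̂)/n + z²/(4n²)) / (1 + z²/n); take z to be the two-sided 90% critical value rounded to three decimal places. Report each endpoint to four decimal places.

(0.0420, 0.0641)

p̂ = 57/1097 = 0.05196; z = 1.645, so z² = 2.706025.
1 + z²/n = 1.002467.
Center = (0.05196 + 0.001233)/1.002467 = 0.05306.
Radicand: p̂(1−p̂)/n + z²/(4n²) = 0.000044904 + 0.000000562 = 0.000045466.
Half-width = z·√(radicand)/denom = 1.645·0.006743/1.002467 = 0.01106.
Interval: 0.05306 ± 0.01106 → (0.0420, 0.0641).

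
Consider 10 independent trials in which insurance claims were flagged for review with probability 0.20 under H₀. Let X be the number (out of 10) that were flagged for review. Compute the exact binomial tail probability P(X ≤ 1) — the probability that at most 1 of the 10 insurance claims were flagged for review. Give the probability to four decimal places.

P = 0.3758

X is binomial with n = 10 and p = 0.20.
P(X ≤ 1) = C(10,0)·0.20^0·0.80^10 + C(10,1)·0.20^1·0.80^9.
= 0.107374 + 0.268435 = 0.3758.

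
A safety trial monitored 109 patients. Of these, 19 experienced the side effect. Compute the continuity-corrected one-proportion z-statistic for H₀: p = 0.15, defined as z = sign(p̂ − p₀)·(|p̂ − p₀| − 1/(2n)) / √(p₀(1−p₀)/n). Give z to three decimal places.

The sample proportion is 19/109 = 0.17431. p̂ − p₀ = 0.024312.
1/(2n) = 0.004587.
Corrected numerator: |0.024312| − 0.004587 = 0.019725.
Under H₀, SE = √(p₀(1−p₀)/n) = √(0.15·0.85/109) = √0.001169725 = 0.034201.
z = +0.019725/0.034201 = 0.577.

z = 0.577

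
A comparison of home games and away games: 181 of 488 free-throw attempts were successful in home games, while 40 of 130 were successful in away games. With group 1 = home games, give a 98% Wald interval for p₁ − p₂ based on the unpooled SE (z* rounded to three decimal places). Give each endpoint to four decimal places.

(-0.0438, 0.1702)

p̂₁ = 0.37090, p̂₂ = 0.30769, so the observed difference is 0.06321.
SE = √(0.000478143 + 0.001638598) = √0.002116741 = 0.046008.
z* = 2.326 at the 98% level. Margin = 2.326·0.046008 = 0.10701.
So the interval runs from -0.0438 to 0.1702.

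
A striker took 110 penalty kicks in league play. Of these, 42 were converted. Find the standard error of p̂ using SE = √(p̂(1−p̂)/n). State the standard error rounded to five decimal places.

SE = 0.04632

Sample proportion p̂ = 42/110 = 0.38182.
p̂(1−p̂) = 0.38182·0.61818 = 0.236033.
SE = √(0.236033/110) = √0.002145755 = 0.04632.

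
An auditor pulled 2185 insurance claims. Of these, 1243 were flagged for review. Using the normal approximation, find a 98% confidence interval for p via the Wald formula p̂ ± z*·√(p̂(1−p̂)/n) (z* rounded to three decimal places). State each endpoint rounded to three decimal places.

(0.544, 0.594)

p̂ = 1243/2185 = 0.56888.
Standard error of p̂: √(0.245256/2185) = √0.000112245 = 0.010595.
z* = 2.326 at the 98% level.
Margin = 2.326·0.010595 = 0.02464.
Interval: 0.56888 ± 0.02464 → (0.544, 0.594).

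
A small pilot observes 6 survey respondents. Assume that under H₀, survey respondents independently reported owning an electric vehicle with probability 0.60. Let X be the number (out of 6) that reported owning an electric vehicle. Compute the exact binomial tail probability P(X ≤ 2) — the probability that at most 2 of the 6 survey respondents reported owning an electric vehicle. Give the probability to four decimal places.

X ~ Binomial(n=6, p=0.60).
P(X ≤ 2) = C(6,0)·0.60^0·0.40^6 + C(6,1)·0.60^1·0.40^5 + C(6,2)·0.60^2·0.40^4.
= 0.004096 + 0.036864 + 0.138240 = 0.1792.

P = 0.1792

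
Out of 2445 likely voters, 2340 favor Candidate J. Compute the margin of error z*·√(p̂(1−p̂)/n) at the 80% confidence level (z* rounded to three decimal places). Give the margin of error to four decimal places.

ME = 0.0053

p̂ = 2340/2445 = 0.95706.
Standard error of p̂: √(0.041101/2445) = √0.000016810 = 0.004100.
The 80% critical value is z* = 1.282.
Margin of error = z*·SE = 1.282 × 0.004100 = 0.0053.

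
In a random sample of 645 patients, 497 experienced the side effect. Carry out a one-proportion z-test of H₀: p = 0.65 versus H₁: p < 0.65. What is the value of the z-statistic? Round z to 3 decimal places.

p̂ = 497/645 = 0.77054.
Null standard error: √(0.65·0.35/645) = √0.000352713 = 0.018781.
Test statistic: z = 0.12054/0.018781 = 6.418.

z = 6.418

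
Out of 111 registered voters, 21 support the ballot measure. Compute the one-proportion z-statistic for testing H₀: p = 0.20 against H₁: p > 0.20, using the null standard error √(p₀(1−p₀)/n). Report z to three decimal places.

With x = 21 successes in n = 111, p̂ = 0.18919.
Null standard error: √(0.20·0.80/111) = √0.001441441 = 0.037966.
z = (0.18919 − 0.20)/0.037966 = -0.01081/0.037966 = -0.285.

z = -0.285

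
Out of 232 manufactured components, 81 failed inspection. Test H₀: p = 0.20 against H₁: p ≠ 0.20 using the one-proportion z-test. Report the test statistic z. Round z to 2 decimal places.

With x = 81 successes in n = 232, p̂ = 0.34914.
Null standard error: √(0.20·0.80/232) = √0.000689655 = 0.026261.
z = (p̂ − p₀)/SE = (0.34914 − 0.20)/0.026261 = 5.68.

z = 5.68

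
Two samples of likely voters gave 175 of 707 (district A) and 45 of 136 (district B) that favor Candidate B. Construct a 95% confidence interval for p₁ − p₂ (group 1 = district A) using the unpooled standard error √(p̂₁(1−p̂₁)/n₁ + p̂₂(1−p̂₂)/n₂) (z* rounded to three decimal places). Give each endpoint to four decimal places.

p̂₁ = 0.24752, p̂₂ = 0.33088, so the observed difference is -0.08336.
SE = √(0.000263446 + 0.001627935) = √0.001891381 = 0.043490.
The 95% critical value is z* = 1.960. Margin of error = 0.08524.
Interval: -0.08336 ± 0.08524 → (-0.1686, 0.0019).

(-0.1686, 0.0019)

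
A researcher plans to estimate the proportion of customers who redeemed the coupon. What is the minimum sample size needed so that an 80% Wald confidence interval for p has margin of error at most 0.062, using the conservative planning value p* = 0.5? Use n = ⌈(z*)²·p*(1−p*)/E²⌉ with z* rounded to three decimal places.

n = 107

z* = 1.282 at the 80% level.
p*(1−p*) = 0.50·0.50 = 0.2500.
(z*)²·p*(1−p*)/E² = 1.643524·0.2500/0.003844 = 106.889.
⌈106.889⌉ = 107.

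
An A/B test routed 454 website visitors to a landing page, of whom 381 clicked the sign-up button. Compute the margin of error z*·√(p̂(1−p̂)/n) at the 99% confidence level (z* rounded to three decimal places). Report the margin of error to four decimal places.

Sample proportion p̂ = 381/454 = 0.83921.
SE(p̂) = √(0.83921·0.16079/454) = 0.017240.
z* = 2.576 at the 99% level.
Margin of error = z*·SE = 2.576 × 0.017240 = 0.0444.

ME = 0.0444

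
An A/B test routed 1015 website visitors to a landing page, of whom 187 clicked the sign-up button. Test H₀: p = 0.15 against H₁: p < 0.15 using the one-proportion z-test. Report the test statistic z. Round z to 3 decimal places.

p̂ = 187/1015 = 0.18424.
Null standard error: √(0.15·0.85/1015) = √0.000125616 = 0.011208.
z = (0.18424 − 0.15)/0.011208 = 0.03424/0.011208 = 3.055.

z = 3.055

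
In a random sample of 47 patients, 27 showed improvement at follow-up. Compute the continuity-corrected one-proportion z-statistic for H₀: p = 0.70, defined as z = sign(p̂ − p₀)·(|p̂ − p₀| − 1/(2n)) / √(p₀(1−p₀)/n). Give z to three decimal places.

z = -1.719

With x = 27 successes in n = 47, p̂ = 0.57447. p̂ − p₀ = -0.125532.
1/(2n) = 0.010638.
Corrected numerator: |-0.125532| − 0.010638 = 0.114894.
Null standard error: √(0.70·0.30/47) = √0.004468085 = 0.066844.
z = −0.114894/0.066844 = -1.719.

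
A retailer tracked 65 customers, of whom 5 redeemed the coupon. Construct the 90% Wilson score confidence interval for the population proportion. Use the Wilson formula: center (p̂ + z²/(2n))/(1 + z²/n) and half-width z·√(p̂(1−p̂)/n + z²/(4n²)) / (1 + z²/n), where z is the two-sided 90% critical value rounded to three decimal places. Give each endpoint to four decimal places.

(0.0379, 0.1497)

Here p̂ = 5/65 = 0.07692 and z = 1.645 (z² = 2.706025).
1 + z²/n = 1.041631.
Center = (0.07692 + 0.020816)/1.041631 = 0.09383.
Radicand: p̂(1−p̂)/n + z²/(4n²) = 0.001092399 + 0.000160120 = 0.001252519.
Half-width = z·√(radicand)/denom = 1.645·0.035391/1.041631 = 0.05589.
Interval: 0.09383 ± 0.05589 → (0.0379, 0.1497).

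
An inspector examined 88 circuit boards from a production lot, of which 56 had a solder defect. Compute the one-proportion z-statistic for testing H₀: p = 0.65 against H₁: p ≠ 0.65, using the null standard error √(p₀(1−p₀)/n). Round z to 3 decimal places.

The sample proportion is 56/88 = 0.63636.
Null standard error: √(0.65·0.35/88) = √0.002585227 = 0.050845.
z = (0.63636 − 0.65)/0.050845 = -0.01364/0.050845 = -0.268.

z = -0.268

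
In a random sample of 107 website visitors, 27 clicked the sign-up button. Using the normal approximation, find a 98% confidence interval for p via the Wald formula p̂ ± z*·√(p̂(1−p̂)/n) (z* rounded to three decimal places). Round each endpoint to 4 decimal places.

(0.1547, 0.3500)

Sample proportion p̂ = 27/107 = 0.25234.
SE = √(p̂(1−p̂)/n) = √(0.188663/107) = 0.041991.
z* = 2.326 at the 98% level.
Margin = 2.326·0.041991 = 0.09767.
So the interval runs from 0.1547 to 0.3500.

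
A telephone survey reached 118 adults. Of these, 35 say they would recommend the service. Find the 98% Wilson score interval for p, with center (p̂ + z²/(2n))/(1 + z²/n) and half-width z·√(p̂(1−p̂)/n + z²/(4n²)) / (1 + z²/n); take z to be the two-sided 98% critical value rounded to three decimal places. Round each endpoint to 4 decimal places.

Here p̂ = 35/118 = 0.29661 and z = 2.326 (z² = 5.410276).
1 + z²/n = 1.045850.
Adjusted center: (0.29661 + z²/(2n))/1.045850 = 0.30553.
Radicand: p̂(1−p̂)/n + z²/(4n²) = 0.001768073 + 0.000097139 = 0.001865212.
Half-width = z·√(radicand)/denom = 2.326·0.043188/1.045850 = 0.09605.
So the interval runs from 0.2095 to 0.4016.

(0.2095, 0.4016)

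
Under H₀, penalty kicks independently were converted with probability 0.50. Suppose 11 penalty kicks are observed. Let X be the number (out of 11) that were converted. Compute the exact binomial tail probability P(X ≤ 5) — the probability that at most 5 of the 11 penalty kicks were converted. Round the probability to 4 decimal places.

X ~ Binomial(n=11, p=0.50).
P(X ≤ 5) = Σ_{j=0}^{5} C(11,j)·0.50^j·0.50^{11−j}.
= 0.000488 + 0.005371 + 0.026855 + 0.080566 + 0.161133 + 0.225586 = 0.5000.

P = 0.5000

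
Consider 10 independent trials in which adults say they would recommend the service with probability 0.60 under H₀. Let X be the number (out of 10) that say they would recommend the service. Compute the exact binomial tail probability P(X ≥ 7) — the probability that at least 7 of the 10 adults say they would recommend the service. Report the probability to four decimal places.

P = 0.3823

X is binomial with n = 10 and p = 0.60.
P(X ≥ 7) = C(10,7)·0.60^7·0.40^3 + C(10,8)·0.60^8·0.40^2 + C(10,9)·0.60^9·0.40^1 + C(10,10)·0.60^10·0.40^0.
= 0.214991 + 0.120932 + 0.040311 + 0.006047 = 0.3823.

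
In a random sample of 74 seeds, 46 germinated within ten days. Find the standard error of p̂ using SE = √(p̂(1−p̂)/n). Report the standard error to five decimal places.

SE = 0.05638

p̂ = 46/74 = 0.62162.
p̂(1−p̂) = 0.235209.
SE = √(0.235209/74) = 0.05638.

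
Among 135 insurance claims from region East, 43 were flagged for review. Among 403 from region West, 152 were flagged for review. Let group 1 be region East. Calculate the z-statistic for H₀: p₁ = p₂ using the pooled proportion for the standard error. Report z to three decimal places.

z = -1.227

Sample proportions: p̂₁ = 43/135 = 0.31852 and p̂₂ = 152/403 = 0.37717.
Pooled p̂ = (43+152)/(135+403) = 195/538 = 0.36245.
Pooled SE = √[0.2310810·0.00988880] ≈ 0.047803.
z = (p̂₁ − p̂₂)/SE = (0.31852 − 0.37717)/0.047803 = -0.05865/0.047803 = -1.227.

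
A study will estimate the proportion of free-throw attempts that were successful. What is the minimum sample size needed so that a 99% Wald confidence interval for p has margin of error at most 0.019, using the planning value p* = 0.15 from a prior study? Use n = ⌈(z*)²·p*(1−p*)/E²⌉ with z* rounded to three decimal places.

z* = 2.576 at the 99% level.
p*(1−p*) = 0.1275.
(z*)²·p*(1−p*)/E² = 6.635776·0.1275/0.000361 = 2343.660.
Rounding up, n = 2344.

n = 2344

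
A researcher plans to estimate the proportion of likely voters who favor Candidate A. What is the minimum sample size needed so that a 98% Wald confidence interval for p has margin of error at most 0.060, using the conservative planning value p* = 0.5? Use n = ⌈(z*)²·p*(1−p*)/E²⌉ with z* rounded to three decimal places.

n = 376

The 98% critical value is z* = 2.326.
p*(1−p*) = 0.2500.
Required n before rounding: 5.410276 × 0.2500 / 0.060² = 375.714.
Rounding up, n = 376.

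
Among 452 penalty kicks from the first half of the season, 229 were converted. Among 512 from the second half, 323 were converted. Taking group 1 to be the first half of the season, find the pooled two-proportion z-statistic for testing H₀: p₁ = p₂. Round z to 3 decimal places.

Sample proportions: p̂₁ = 229/452 = 0.50664 and p̂₂ = 323/512 = 0.63086.
Pooling: p̂ = 552/964 = 0.57261.
Pooled SE = √[0.2447272·0.00416551] ≈ 0.031928.
z = (p̂₁ − p̂₂)/SE = (0.50664 − 0.63086)/0.031928 = -0.12422/0.031928 = -3.891.

z = -3.891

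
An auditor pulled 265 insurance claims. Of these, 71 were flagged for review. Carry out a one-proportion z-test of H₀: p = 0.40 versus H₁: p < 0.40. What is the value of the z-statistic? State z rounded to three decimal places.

z = -4.389

With x = 71 successes in n = 265, p̂ = 0.26792.
Null standard error: √(0.40·0.60/265) = √0.000905660 = 0.030094.
z = (p̂ − p₀)/SE = (0.26792 − 0.40)/0.030094 = -4.389.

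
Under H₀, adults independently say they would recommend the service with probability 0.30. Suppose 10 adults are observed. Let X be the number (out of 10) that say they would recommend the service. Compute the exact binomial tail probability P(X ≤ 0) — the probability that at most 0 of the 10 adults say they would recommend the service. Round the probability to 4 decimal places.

X ~ Binomial(n=10, p=0.30).
P(X ≤ 0) = C(10,0)·0.30^0·0.70^10.
= 0.028248 = 0.0282.

P = 0.0282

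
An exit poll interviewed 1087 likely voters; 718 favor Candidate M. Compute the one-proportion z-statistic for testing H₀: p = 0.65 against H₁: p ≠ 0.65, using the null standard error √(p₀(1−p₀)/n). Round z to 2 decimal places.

p̂ = 718/1087 = 0.66053.
SE₀ = √(0.65·0.35/1087) = 0.014467.
Test statistic: z = 0.01053/0.014467 = 0.73.

z = 0.73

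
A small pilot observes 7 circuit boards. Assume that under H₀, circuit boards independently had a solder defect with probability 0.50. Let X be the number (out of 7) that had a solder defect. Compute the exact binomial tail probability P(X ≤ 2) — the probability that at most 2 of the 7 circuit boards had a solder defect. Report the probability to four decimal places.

P = 0.2266

X is binomial with n = 7 and p = 0.50.
P(X ≤ 2) = C(7,0)·0.50^0·0.50^7 + C(7,1)·0.50^1·0.50^6 + C(7,2)·0.50^2·0.50^5.
= 0.007812 + 0.054688 + 0.164062 = 0.2266.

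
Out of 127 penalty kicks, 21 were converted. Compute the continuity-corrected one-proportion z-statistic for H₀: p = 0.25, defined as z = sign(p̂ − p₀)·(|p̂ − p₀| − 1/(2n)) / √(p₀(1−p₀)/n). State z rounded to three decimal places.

z = -2.100

The sample proportion is 21/127 = 0.16535. p̂ − p₀ = -0.084646.
Continuity correction 1/(2n) = 1/254 = 0.003937.
Corrected numerator: |-0.084646| − 0.003937 = 0.080709.
Null standard error: √(0.25·0.75/127) = √0.001476378 = 0.038424.
z = (−)0.080709/0.038424 = -2.100.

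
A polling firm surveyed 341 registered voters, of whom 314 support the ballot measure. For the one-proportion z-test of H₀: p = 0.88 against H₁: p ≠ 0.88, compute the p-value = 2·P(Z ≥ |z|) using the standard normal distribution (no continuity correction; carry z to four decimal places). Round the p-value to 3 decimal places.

With x = 314 successes in n = 341, p̂ = 0.92082.
Null standard error: √(0.88·0.12/341) = √0.000309677 = 0.017598.
z = (p̂ − p₀)/SE = (314/341 − 0.88)/0.017598 ≈ 2.3197.
p-value = 2·P(Z ≥ |z|) with z = 2.3197 → 0.020.

p-value = 0.020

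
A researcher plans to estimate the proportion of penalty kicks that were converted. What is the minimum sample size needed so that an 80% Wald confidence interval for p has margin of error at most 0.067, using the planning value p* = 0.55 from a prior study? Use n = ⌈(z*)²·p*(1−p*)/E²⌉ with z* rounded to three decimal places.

z* = 1.282 at the 80% level.
p*(1−p*) = 0.2475.
(z*)²·p*(1−p*)/E² = 1.643524·0.2475/0.004489 = 90.615.
Rounding up, n = 91.

n = 91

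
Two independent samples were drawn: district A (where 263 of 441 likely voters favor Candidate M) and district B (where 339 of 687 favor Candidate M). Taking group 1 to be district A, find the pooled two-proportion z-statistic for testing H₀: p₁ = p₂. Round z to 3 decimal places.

Sample proportions: p̂₁ = 263/441 = 0.59637 and p̂₂ = 339/687 = 0.49345.
Pooling: p̂ = 602/1128 = 0.53369.
Pooled SE = √[0.2488651·0.00372318] ≈ 0.030440.
z = 0.10292/0.030440 = 3.381.

z = 3.381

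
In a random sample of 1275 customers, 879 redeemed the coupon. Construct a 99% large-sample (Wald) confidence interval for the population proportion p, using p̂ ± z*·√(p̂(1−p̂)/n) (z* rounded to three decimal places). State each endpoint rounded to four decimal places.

(0.6560, 0.7228)

The sample proportion is 879/1275 = 0.68941.
SE = √(p̂(1−p̂)/n) = √(0.214123/1275) = 0.012959.
For 99% confidence, z* = 2.576.
Margin of error: 2.576 × 0.012959 = 0.03338.
Interval: 0.68941 ± 0.03338 → (0.6560, 0.7228).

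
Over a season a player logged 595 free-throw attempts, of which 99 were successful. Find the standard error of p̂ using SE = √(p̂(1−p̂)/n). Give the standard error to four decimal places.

Sample proportion p̂ = 99/595 = 0.16639.
p̂(1−p̂) = 0.138704.
SE = √(0.138704/595) = 0.0153.

SE = 0.0153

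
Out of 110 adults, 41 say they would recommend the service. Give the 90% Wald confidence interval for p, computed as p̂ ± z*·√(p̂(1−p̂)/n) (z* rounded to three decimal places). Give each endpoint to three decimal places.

The sample proportion is 41/110 = 0.37273.
SE(p̂) = √(0.37273·0.62727/110) = 0.046103.
z* = 1.645 at the 90% level.
Margin of error: 1.645 × 0.046103 = 0.07584.
So the interval runs from 0.297 to 0.449.

(0.297, 0.449)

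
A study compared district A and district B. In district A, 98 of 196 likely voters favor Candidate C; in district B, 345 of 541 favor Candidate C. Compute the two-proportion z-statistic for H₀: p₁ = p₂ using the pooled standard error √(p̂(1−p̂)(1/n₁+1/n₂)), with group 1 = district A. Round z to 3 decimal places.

z = -3.373

p̂₁ = 98/196 = 0.50000, p̂₂ = 345/541 = 0.63771.
Pooling: p̂ = 443/737 = 0.60109.
Pooled SE = √[0.2397817·0.00695047] ≈ 0.040824.
z = (p̂₁ − p̂₂)/SE = (0.50000 − 0.63771)/0.040824 = -0.13771/0.040824 = -3.373.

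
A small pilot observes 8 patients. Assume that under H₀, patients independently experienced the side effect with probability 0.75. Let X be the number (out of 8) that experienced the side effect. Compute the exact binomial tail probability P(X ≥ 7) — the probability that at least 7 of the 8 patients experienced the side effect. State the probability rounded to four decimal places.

X ~ Binomial(n=8, p=0.75).
P(X ≥ 7) = C(8,7)·0.75^7·0.25^1 + C(8,8)·0.75^8·0.25^0.
= 0.266968 + 0.100113 = 0.3671.

P = 0.3671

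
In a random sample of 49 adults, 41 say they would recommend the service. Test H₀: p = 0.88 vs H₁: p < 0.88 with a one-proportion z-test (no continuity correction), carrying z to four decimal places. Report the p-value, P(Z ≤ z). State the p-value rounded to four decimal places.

p̂ = 41/49 = 0.83673.
Null standard error: √(0.88·0.12/49) = √0.002155102 = 0.046423.
z = (p̂ − p₀)/SE = (41/49 − 0.88)/0.046423 ≈ -0.9320.
From the standard normal, P(Z ≤ z) = 0.1757.

p-value = 0.1757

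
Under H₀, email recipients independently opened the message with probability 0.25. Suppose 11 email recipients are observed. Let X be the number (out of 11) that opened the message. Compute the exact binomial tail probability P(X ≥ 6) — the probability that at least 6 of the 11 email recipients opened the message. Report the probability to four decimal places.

X is binomial with n = 11 and p = 0.25.
P(X ≥ 6) = Σ_{j=6}^{11} C(11,j)·0.25^j·0.75^{11−j}.
= 0.026766 + 0.006373 + 0.001062 + 0.000118 + 0.000008 + 0.000000 = 0.0343.

P = 0.0343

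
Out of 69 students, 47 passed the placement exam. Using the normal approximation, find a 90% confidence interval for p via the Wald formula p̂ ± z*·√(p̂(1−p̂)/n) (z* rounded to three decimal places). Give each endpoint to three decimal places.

p̂ = 47/69 = 0.68116.
SE = √(p̂(1−p̂)/n) = √(0.217181/69) = 0.056103.
The 90% critical value is z* = 1.645.
Margin of error: 1.645 × 0.056103 = 0.09229.
So the interval runs from 0.589 to 0.773.

(0.589, 0.773)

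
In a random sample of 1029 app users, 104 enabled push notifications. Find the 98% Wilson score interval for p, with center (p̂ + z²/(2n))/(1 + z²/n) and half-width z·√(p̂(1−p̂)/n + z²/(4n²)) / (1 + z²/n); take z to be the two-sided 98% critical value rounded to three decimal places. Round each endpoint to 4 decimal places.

p̂ = 104/1029 = 0.10107; z = 2.326, so z² = 5.410276.
Denominator 1 + z²/n = 1 + 5.410276/1029 = 1.005258.
Center = (0.10107 + 0.002629)/1.005258 = 0.10316.
Radicand: p̂(1−p̂)/n + z²/(4n²) = 0.000088294 + 0.000001277 = 0.000089571.
Half-width = 2.326·√0.000089571/1.005258 = 0.02190.
So the interval runs from 0.0813 to 0.1251.

(0.0813, 0.1251)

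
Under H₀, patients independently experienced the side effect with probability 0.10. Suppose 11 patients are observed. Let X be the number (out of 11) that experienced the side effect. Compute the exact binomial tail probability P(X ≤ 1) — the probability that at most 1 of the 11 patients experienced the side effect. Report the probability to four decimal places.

P = 0.6974

X ~ Binomial(n=11, p=0.10).
P(X ≤ 1) = C(11,0)·0.10^0·0.90^11 + C(11,1)·0.10^1·0.90^10.
= 0.313811 + 0.383546 = 0.6974.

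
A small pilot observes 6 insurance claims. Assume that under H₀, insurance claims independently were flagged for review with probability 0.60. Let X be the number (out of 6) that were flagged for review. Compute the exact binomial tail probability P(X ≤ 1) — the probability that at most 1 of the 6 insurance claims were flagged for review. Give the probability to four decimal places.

P = 0.0410

X ~ Binomial(n=6, p=0.60).
P(X ≤ 1) = C(6,0)·0.60^0·0.40^6 + C(6,1)·0.60^1·0.40^5.
= 0.004096 + 0.036864 = 0.0410.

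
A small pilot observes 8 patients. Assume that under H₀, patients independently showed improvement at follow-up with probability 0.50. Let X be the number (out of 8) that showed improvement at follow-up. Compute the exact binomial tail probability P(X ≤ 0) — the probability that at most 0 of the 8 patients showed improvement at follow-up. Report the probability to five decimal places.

X ~ Binomial(n=8, p=0.50).
P(X ≤ 0) = C(8,0)·0.50^0·0.50^8.
= 0.003906 = 0.00391.

P = 0.00391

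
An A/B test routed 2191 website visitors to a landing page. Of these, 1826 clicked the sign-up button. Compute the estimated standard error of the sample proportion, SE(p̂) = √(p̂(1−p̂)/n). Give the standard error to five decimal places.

p̂ = 1826/2191 = 0.83341.
p̂(1−p̂) = 0.138838.
Dividing by n and taking the root: √0.000063367 = 0.00796.

SE = 0.00796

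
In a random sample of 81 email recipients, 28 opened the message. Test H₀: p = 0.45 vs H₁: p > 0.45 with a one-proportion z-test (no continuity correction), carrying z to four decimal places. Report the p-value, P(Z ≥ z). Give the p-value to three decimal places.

p-value = 0.970

Sample proportion p̂ = 28/81 = 0.34568.
Null standard error: √(0.45·0.55/81) = √0.003055556 = 0.055277.
Test statistic (full precision, shown to 4 dp): z = (28/81 − 0.45)/SE₀ ≈ -1.8872.
From the standard normal, P(Z ≥ z) = 0.970.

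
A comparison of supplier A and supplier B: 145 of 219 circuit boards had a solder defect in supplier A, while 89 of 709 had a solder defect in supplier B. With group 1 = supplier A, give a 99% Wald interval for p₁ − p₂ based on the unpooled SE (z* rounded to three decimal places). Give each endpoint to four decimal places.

(0.4482, 0.6249)

p̂₁ = 145/219 = 0.66210, p̂₂ = 89/709 = 0.12553; p̂₁ − p̂₂ = 0.53657.
SE = √(0.001021568 + 0.000154826) = √0.001176394 = 0.034299.
z* = 2.576 at the 99% level. Margin of error = 0.08835.
So the interval runs from 0.4482 to 0.6249.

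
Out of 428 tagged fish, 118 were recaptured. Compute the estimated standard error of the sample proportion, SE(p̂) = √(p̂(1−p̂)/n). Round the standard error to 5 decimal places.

Sample proportion p̂ = 118/428 = 0.27570.
p̂(1−p̂) = 0.199690.
Dividing by n and taking the root: √0.000466565 = 0.02160.

SE = 0.02160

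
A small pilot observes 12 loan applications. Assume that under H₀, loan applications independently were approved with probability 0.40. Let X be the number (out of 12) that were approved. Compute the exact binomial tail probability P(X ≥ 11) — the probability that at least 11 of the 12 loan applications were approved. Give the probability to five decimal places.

X ~ Binomial(n=12, p=0.40).
P(X ≥ 11) = C(12,11)·0.40^11·0.60^1 + C(12,12)·0.40^12·0.60^0.
= 0.000302 + 0.000017 = 0.00032.

P = 0.00032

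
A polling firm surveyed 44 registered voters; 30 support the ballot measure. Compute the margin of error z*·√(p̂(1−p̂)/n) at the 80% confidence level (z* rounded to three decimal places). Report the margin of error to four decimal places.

With x = 30 successes in n = 44, p̂ = 0.68182.
SE = √(p̂(1−p̂)/n) = √(0.216942/44) = 0.070218.
z* = 1.282 at the 80% level.
ME = 1.282·0.070218 = 0.0900.

ME = 0.0900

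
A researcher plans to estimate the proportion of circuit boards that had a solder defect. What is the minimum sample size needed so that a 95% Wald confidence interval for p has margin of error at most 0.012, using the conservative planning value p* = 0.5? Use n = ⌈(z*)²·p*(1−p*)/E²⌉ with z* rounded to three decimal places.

For 95% confidence, z* = 1.960.
p*(1−p*) = 0.50·0.50 = 0.2500.
(z*)²·p*(1−p*)/E² = 3.841600·0.2500/0.000144 = 6669.444.
Rounding up, n = 6670.

n = 6670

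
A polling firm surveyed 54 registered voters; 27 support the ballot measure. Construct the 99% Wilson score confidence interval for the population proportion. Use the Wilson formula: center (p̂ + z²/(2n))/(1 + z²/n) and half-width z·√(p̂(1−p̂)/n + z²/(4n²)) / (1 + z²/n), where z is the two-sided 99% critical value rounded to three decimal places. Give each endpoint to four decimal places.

(0.3346, 0.6654)

Here p̂ = 27/54 = 0.50000 and z = 2.576 (z² = 6.635776).
Denominator 1 + z²/n = 1 + 6.635776/54 = 1.122885.
Center = (0.50000 + 0.061442)/1.122885 = 0.50000.
Radicand: p̂(1−p̂)/n + z²/(4n²) = 0.004629630 + 0.000568911 = 0.005198541.
Half-width = 2.576·√0.005198541/1.122885 = 0.16541.
CI: 0.50000 ± 0.16541 = (0.3346, 0.6654).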